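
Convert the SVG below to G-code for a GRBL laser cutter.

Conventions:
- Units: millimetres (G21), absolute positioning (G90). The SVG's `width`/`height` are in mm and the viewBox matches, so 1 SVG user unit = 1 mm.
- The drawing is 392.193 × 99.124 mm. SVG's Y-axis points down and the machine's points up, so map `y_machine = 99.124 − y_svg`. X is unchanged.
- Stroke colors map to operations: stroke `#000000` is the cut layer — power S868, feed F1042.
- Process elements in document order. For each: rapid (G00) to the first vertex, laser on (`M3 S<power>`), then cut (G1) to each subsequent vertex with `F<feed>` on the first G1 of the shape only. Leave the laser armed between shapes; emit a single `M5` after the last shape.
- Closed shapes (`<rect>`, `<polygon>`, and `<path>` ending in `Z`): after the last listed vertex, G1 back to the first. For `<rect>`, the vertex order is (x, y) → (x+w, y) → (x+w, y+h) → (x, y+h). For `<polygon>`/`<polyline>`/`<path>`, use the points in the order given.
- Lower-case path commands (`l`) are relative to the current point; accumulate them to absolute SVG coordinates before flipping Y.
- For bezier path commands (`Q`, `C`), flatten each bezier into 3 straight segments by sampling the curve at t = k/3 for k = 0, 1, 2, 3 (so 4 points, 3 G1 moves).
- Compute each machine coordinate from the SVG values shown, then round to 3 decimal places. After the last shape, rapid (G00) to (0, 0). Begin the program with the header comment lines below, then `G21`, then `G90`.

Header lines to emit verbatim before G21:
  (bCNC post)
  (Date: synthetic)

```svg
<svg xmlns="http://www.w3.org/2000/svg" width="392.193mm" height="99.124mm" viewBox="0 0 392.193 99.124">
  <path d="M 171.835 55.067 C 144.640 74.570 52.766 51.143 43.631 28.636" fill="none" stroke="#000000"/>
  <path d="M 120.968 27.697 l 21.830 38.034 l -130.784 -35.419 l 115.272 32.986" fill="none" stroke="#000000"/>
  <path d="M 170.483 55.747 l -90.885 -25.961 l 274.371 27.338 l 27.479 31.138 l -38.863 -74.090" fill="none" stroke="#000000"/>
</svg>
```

viewBox `0 0 392.193 99.124` with mm width/height → 1 unit = 1 mm. Flip: y_m = 99.124 − y_svg.

**Shape 1** — `<path>` cubic bezier, stroke `#000000` → cut (S868, F1042). Control points (SVG): P0=(171.835,55.067), P1=(144.640,74.570), P2=(52.766,51.143), P3=(43.631,28.636); sampled at t=k/3. Machine vertices: (171.835,44.057) → (128.540,37.240) → (74.886,49.298) → (43.631,70.488). Open path.

**Shape 2** — `<path>` open polyline, stroke `#000000` → cut (S868, F1042). Machine vertices: (120.968,71.427) → (142.798,33.393) → (12.014,68.812) → (127.286,35.826). Open path.

**Shape 3** — `<path>` open polyline, stroke `#000000` → cut (S868, F1042). Machine vertices: (170.483,43.377) → (79.598,69.338) → (353.969,42.000) → (381.448,10.862) → (342.585,84.952). Open path.

(bCNC post)
(Date: synthetic)
G21
G90
G00 X171.835 Y44.057
M3 S868
G1 X128.540 Y37.240 F1042
G1 X74.886 Y49.298
G1 X43.631 Y70.488
G00 X120.968 Y71.427
M3 S868
G1 X142.798 Y33.393 F1042
G1 X12.014 Y68.812
G1 X127.286 Y35.826
G00 X170.483 Y43.377
M3 S868
G1 X79.598 Y69.338 F1042
G1 X353.969 Y42.000
G1 X381.448 Y10.862
G1 X342.585 Y84.952
M5
G00 X0.000 Y0.000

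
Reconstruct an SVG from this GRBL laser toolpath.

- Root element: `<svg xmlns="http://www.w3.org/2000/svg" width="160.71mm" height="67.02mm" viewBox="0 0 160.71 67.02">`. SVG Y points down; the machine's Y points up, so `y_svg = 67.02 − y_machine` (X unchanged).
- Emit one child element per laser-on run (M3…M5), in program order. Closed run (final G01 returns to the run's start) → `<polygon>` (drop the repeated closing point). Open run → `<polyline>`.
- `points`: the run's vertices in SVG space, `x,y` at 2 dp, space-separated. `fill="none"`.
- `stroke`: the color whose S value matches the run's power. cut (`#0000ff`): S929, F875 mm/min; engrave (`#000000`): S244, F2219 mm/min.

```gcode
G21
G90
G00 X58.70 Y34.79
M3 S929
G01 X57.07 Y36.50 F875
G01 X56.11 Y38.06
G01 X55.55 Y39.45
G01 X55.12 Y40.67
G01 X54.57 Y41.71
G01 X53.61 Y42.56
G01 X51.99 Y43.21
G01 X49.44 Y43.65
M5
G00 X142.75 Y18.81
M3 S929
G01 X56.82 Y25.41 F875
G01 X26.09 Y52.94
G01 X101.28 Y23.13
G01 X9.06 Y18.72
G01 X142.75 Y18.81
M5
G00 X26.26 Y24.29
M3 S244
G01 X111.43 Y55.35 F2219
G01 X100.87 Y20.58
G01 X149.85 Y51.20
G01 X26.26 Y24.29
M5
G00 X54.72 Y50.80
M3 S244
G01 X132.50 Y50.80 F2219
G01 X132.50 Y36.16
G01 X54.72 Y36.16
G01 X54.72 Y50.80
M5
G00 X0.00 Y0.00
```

<svg xmlns="http://www.w3.org/2000/svg" width="160.71mm" height="67.02mm" viewBox="0 0 160.71 67.02">
  <polyline points="58.70,32.23 57.07,30.52 56.11,28.96 55.55,27.57 55.12,26.35 54.57,25.31 53.61,24.46 51.99,23.81 49.44,23.37" fill="none" stroke="#0000ff"/>
  <polygon points="142.75,48.21 56.82,41.61 26.09,14.08 101.28,43.89 9.06,48.30" fill="none" stroke="#0000ff"/>
  <polygon points="26.26,42.73 111.43,11.67 100.87,46.44 149.85,15.82" fill="none" stroke="#000000"/>
  <polygon points="54.72,16.22 132.50,16.22 132.50,30.86 54.72,30.86" fill="none" stroke="#000000"/>
</svg>

Machine Y-up, SVG Y-down with viewBox height 67.02, so y_svg = 67.02 − y_machine; X carries over.

Run 1: the run's S929 means `#0000ff` (cut). The run is open, so emit a `<polyline>` with points (Y-flipped): 58.70,32.23 57.07,30.52 56.11,28.96 55.55,27.57 55.12,26.35 54.57,25.31 53.61,24.46 51.99,23.81 49.44,23.37.

Run 2: S929 ⇒ cut layer `#0000ff`. The run returns to its start, so emit a `<polygon>` with points (Y-flipped): 142.75,48.21 56.82,41.61 26.09,14.08 101.28,43.89 9.06,48.30.

Run 3: the run's S244 means `#000000` (engrave). The run returns to its start, so emit a `<polygon>` with points (Y-flipped): 26.26,42.73 111.43,11.67 100.87,46.44 149.85,15.82.

Run 4: the run's S244 means `#000000` (engrave). The run returns to its start, so emit a `<polygon>` with points (Y-flipped): 54.72,16.22 132.50,16.22 132.50,30.86 54.72,30.86.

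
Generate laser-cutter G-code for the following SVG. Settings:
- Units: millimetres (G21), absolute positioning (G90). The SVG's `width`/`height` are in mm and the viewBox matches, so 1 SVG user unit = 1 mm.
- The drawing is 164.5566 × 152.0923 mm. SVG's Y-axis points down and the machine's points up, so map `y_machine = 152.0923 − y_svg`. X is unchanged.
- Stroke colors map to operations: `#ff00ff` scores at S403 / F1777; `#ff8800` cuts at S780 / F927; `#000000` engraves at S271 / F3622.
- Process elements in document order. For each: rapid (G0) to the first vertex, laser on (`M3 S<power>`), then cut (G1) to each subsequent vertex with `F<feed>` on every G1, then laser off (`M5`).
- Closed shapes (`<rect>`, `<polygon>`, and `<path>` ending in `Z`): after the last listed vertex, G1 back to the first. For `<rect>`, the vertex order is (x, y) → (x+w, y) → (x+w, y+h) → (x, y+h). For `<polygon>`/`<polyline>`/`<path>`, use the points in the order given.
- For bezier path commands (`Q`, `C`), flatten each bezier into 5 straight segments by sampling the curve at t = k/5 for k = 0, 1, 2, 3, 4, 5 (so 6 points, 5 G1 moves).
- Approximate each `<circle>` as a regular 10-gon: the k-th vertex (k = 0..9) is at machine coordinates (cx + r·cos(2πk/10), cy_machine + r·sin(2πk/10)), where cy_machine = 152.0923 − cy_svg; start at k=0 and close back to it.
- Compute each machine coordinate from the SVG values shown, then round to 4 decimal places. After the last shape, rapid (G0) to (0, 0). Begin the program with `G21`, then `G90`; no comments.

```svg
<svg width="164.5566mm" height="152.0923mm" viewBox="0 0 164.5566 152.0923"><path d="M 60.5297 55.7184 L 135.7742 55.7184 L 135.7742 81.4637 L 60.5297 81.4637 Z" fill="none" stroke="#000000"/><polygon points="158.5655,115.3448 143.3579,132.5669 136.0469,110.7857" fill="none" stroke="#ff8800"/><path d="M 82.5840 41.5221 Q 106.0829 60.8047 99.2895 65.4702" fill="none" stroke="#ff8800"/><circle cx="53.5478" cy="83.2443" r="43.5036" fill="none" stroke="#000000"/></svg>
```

1 u = 1 mm; y_m = 152.0923 − y.

[1] `<path>` rectangle, #000000→engrave S271 F3622: (60.5297,96.3739) → (135.7742,96.3739) → (135.7742,70.6286) → (60.5297,70.6286) → (60.5297,96.3739) (closed)

[2] `<polygon>` regular polygon, #ff8800→cut S780 F927: (158.5655,36.7475) → (143.3579,19.5254) → (136.0469,41.3066) → (158.5655,36.7475) (closed)

[3] `<path>` quadratic bezier, #ff8800→cut S780 F927: (82.5840,110.5702) → (90.7719,103.4418) → (96.5364,97.4829) → (99.8775,92.6932) → (100.7952,89.0730) → (99.2895,86.6221)

[4] `<circle>` circle, #000000→engrave S271 F3622: (97.0514,68.8480) → (88.7430,94.4188) → (66.9912,110.2224) → (40.1044,110.2224) → (18.3526,94.4188) → (10.0442,68.8480) → (18.3526,43.2772) → (40.1044,27.4736) → (66.9912,27.4736) → (88.7430,43.2772) → (97.0514,68.8480) (closed)

G21
G90
G0 X60.5297 Y96.3739
M3 S271
G1 X135.7742 Y96.3739 F3622
G1 X135.7742 Y70.6286 F3622
G1 X60.5297 Y70.6286 F3622
G1 X60.5297 Y96.3739 F3622
M5
G0 X158.5655 Y36.7475
M3 S780
G1 X143.3579 Y19.5254 F927
G1 X136.0469 Y41.3066 F927
G1 X158.5655 Y36.7475 F927
M5
G0 X82.5840 Y110.5702
M3 S780
G1 X90.7719 Y103.4418 F927
G1 X96.5364 Y97.4829 F927
G1 X99.8775 Y92.6932 F927
G1 X100.7952 Y89.0730 F927
G1 X99.2895 Y86.6221 F927
M5
G0 X97.0514 Y68.8480
M3 S271
G1 X88.7430 Y94.4188 F3622
G1 X66.9912 Y110.2224 F3622
G1 X40.1044 Y110.2224 F3622
G1 X18.3526 Y94.4188 F3622
G1 X10.0442 Y68.8480 F3622
G1 X18.3526 Y43.2772 F3622
G1 X40.1044 Y27.4736 F3622
G1 X66.9912 Y27.4736 F3622
G1 X88.7430 Y43.2772 F3622
G1 X97.0514 Y68.8480 F3622
M5
G0 X0.0000 Y0.0000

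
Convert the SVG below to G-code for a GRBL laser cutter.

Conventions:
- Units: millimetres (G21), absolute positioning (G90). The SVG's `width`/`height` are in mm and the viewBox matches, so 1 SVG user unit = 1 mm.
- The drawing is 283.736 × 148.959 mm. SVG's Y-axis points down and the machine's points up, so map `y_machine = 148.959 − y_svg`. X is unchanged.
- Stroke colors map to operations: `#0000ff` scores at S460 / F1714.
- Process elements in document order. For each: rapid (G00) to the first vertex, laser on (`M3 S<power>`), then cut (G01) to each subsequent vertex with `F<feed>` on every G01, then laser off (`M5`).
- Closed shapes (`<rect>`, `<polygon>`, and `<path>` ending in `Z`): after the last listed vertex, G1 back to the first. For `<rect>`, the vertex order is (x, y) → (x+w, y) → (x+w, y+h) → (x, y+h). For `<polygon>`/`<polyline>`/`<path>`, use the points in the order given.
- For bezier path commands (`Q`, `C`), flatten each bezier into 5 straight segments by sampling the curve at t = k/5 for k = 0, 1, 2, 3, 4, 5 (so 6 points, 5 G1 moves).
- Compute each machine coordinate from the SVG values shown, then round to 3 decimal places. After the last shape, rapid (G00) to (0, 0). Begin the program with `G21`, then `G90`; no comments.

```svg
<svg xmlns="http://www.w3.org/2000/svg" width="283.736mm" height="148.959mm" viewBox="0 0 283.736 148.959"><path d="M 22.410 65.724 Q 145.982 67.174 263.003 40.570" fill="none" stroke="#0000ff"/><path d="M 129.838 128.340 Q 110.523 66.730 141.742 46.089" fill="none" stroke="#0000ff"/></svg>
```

1 u = 1 mm; y_m = 148.959 − y.

[1] `<path>` quadratic bezier, #0000ff→score S460 F1714: (22.410,83.235) → (71.577,83.777) → (120.219,86.564) → (168.338,91.594) → (215.933,98.870) → (263.003,108.389)

[2] `<path>` quadratic bezier, #0000ff→score S460 F1714: (129.838,20.619) → (124.133,43.624) → (122.471,63.352) → (124.852,79.802) → (131.276,92.975) → (141.742,102.870)

G21
G90
G00 X22.410 Y83.235
M3 S460
G01 X71.577 Y83.777 F1714
G01 X120.219 Y86.564 F1714
G01 X168.338 Y91.594 F1714
G01 X215.933 Y98.870 F1714
G01 X263.003 Y108.389 F1714
M5
G00 X129.838 Y20.619
M3 S460
G01 X124.133 Y43.624 F1714
G01 X122.471 Y63.352 F1714
G01 X124.852 Y79.802 F1714
G01 X131.276 Y92.975 F1714
G01 X141.742 Y102.870 F1714
M5
G00 X0.000 Y0.000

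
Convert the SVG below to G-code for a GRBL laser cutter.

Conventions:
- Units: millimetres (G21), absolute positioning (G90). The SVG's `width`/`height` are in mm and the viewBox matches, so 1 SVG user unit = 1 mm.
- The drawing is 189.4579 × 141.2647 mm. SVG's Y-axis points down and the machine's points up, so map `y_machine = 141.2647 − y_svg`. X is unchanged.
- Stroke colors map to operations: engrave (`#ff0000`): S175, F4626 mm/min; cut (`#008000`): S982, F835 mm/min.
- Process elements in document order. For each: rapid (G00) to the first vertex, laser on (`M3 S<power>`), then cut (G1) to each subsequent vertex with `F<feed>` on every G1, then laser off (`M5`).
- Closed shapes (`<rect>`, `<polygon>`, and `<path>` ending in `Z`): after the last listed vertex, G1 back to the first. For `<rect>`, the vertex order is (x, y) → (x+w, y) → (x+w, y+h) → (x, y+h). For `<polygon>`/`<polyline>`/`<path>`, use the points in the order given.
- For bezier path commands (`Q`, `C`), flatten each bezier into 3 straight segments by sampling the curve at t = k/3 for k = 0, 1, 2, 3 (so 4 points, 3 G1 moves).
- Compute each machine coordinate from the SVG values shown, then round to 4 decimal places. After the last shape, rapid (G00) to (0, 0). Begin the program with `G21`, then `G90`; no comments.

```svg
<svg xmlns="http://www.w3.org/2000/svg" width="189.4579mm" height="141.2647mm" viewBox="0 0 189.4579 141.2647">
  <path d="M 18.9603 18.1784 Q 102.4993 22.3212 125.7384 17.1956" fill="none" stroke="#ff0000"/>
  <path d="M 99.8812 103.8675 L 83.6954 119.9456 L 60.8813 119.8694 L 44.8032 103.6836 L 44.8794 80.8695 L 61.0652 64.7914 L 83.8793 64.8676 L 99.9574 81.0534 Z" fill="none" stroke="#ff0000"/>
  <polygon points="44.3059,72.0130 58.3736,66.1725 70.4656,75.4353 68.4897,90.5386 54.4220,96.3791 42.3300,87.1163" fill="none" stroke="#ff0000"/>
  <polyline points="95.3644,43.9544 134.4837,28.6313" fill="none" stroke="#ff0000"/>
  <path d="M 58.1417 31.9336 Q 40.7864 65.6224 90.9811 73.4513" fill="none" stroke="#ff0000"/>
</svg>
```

G21
G90
G00 X18.9603 Y123.0863
M3 S175
G1 X67.9530 Y121.3543 F4626
G1 X103.5457 Y121.6819 F4626
G1 X125.7384 Y124.0691 F4626
M5
G00 X99.8812 Y37.3972
M3 S175
G1 X83.6954 Y21.3191 F4626
G1 X60.8813 Y21.3953 F4626
G1 X44.8032 Y37.5811 F4626
G1 X44.8794 Y60.3952 F4626
G1 X61.0652 Y76.4733 F4626
G1 X83.8793 Y76.3971 F4626
G1 X99.9574 Y60.2113 F4626
G1 X99.8812 Y37.3972 F4626
M5
G00 X44.3059 Y69.2517
M3 S175
G1 X58.3736 Y75.0922 F4626
G1 X70.4656 Y65.8294 F4626
G1 X68.4897 Y50.7261 F4626
G1 X54.4220 Y44.8856 F4626
G1 X42.3300 Y54.1484 F4626
G1 X44.3059 Y69.2517 F4626
M5
G00 X95.3644 Y97.3103
M3 S175
G1 X134.4837 Y112.6334 F4626
M5
G00 X58.1417 Y109.3311
M3 S175
G1 X54.0771 Y89.7452 F4626
G1 X65.0235 Y75.9060 F4626
G1 X90.9811 Y67.8134 F4626
M5
G00 X0.0000 Y0.0000

Since the viewBox matches the mm dimensions, user units are millimetres directly. The only transform is the Y-flip y_m = 141.2647 − y_svg.

Shape 1 is a quadratic bezier drawn with `<path>`. Its stroke #ff0000 means engrave at S175, F4626. After flipping Y the toolpath is (18.9603,123.0863) → (67.9530,121.3543) → (103.5457,121.6819) → (125.7384,124.0691).

Shape 2 is a regular polygon drawn with `<path>`. Its stroke #ff0000 means engrave at S175, F4626. After flipping Y the toolpath is (99.8812,37.3972) → (83.6954,21.3191) → (60.8813,21.3953) → (44.8032,37.5811) → (44.8794,60.3952) → (61.0652,76.4733) → (83.8793,76.3971) → (99.9574,60.2113) → (99.8812,37.3972), returning to the start.

Shape 3 is a regular polygon drawn with `<polygon>`. Its stroke #ff0000 means engrave at S175, F4626. After flipping Y the toolpath is (44.3059,69.2517) → (58.3736,75.0922) → (70.4656,65.8294) → (68.4897,50.7261) → (54.4220,44.8856) → (42.3300,54.1484) → (44.3059,69.2517), returning to the start.

Shape 4 is a line segment drawn with `<polyline>`. Its stroke #ff0000 means engrave at S175, F4626. After flipping Y the toolpath is (95.3644,97.3103) → (134.4837,112.6334).

Shape 5 is a quadratic bezier drawn with `<path>`. Its stroke #ff0000 means engrave at S175, F4626. After flipping Y the toolpath is (58.1417,109.3311) → (54.0771,89.7452) → (65.0235,75.9060) → (90.9811,67.8134).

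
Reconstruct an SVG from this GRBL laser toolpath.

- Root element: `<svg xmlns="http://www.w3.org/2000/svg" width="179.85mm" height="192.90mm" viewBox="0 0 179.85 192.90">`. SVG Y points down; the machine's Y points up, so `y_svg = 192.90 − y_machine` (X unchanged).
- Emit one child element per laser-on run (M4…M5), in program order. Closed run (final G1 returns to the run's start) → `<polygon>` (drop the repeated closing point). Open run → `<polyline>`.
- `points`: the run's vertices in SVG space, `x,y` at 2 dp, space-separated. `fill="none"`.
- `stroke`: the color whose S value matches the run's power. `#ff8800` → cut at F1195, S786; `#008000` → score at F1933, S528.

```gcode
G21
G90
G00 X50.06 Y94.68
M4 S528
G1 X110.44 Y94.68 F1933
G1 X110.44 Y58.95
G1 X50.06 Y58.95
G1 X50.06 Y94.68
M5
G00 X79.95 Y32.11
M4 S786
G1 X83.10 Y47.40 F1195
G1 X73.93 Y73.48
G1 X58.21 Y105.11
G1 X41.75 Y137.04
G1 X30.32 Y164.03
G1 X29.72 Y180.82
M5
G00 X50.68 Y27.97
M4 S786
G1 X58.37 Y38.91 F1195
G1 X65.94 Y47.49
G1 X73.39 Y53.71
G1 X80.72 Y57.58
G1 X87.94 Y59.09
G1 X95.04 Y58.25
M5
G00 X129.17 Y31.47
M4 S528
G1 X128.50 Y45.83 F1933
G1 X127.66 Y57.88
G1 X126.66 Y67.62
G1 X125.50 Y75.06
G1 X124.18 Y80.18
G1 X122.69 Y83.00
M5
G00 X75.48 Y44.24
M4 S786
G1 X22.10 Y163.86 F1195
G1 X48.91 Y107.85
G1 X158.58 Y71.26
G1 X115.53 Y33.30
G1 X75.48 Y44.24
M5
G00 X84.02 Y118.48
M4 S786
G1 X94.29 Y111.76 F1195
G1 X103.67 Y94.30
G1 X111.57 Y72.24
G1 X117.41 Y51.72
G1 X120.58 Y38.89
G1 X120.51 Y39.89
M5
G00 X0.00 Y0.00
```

Machine Y-up, SVG Y-down with viewBox height 192.90, so y_svg = 192.90 − y_machine; X carries over.

Run 1: power S528 maps to stroke `#008000` (score). The run returns to its start, so emit a `<polygon>` with points (Y-flipped): 50.06,98.22 110.44,98.22 110.44,133.95 50.06,133.95.

Run 2: the run's S786 means `#ff8800` (cut). The run is open, so emit a `<polyline>` with points (Y-flipped): 79.95,160.79 83.10,145.50 73.93,119.42 58.21,87.79 41.75,55.86 30.32,28.87 29.72,12.08.

Run 3: the run's S786 means `#ff8800` (cut). The run is open, so emit a `<polyline>` with points (Y-flipped): 50.68,164.93 58.37,153.99 65.94,145.41 73.39,139.19 80.72,135.32 87.94,133.81 95.04,134.65.

Run 4: the run's S528 means `#008000` (score). The run is open, so emit a `<polyline>` with points (Y-flipped): 129.17,161.43 128.50,147.07 127.66,135.02 126.66,125.28 125.50,117.84 124.18,112.72 122.69,109.90.

Run 5: the run's S786 means `#ff8800` (cut). The run returns to its start, so emit a `<polygon>` with points (Y-flipped): 75.48,148.66 22.10,29.04 48.91,85.05 158.58,121.64 115.53,159.60.

Run 6: the run's S786 means `#ff8800` (cut). The run is open, so emit a `<polyline>` with points (Y-flipped): 84.02,74.42 94.29,81.14 103.67,98.60 111.57,120.66 117.41,141.18 120.58,154.01 120.51,153.01.

<svg xmlns="http://www.w3.org/2000/svg" width="179.85mm" height="192.90mm" viewBox="0 0 179.85 192.90">
  <polygon points="50.06,98.22 110.44,98.22 110.44,133.95 50.06,133.95" fill="none" stroke="#008000"/>
  <polyline points="79.95,160.79 83.10,145.50 73.93,119.42 58.21,87.79 41.75,55.86 30.32,28.87 29.72,12.08" fill="none" stroke="#ff8800"/>
  <polyline points="50.68,164.93 58.37,153.99 65.94,145.41 73.39,139.19 80.72,135.32 87.94,133.81 95.04,134.65" fill="none" stroke="#ff8800"/>
  <polyline points="129.17,161.43 128.50,147.07 127.66,135.02 126.66,125.28 125.50,117.84 124.18,112.72 122.69,109.90" fill="none" stroke="#008000"/>
  <polygon points="75.48,148.66 22.10,29.04 48.91,85.05 158.58,121.64 115.53,159.60" fill="none" stroke="#ff8800"/>
  <polyline points="84.02,74.42 94.29,81.14 103.67,98.60 111.57,120.66 117.41,141.18 120.58,154.01 120.51,153.01" fill="none" stroke="#ff8800"/>
</svg>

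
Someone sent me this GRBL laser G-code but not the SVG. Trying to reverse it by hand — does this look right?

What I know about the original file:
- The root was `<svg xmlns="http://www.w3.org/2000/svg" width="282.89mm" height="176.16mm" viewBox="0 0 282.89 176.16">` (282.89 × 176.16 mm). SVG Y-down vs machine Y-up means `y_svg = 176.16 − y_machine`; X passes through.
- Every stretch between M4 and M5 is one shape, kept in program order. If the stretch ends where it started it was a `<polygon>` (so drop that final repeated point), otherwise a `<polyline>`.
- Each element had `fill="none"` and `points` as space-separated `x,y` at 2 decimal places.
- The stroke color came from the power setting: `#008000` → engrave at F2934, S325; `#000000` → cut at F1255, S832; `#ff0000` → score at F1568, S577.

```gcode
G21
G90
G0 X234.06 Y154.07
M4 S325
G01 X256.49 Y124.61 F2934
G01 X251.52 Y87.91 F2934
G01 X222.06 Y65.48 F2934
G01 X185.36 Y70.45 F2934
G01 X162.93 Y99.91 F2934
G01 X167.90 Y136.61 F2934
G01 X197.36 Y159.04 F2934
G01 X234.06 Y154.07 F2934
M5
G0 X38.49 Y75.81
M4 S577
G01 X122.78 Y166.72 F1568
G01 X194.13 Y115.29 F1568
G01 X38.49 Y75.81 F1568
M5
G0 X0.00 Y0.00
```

Machine Y-up, SVG Y-down with viewBox height 176.16, so y_svg = 176.16 − y_machine; X carries over.

Run 1: power S325 maps to stroke `#008000` (engrave). The run returns to its start, so emit a `<polygon>` with points (Y-flipped): 234.06,22.09 256.49,51.55 251.52,88.25 222.06,110.68 185.36,105.71 162.93,76.25 167.90,39.55 197.36,17.12.

Run 2: S577 ⇒ score layer `#ff0000`. The run returns to its start, so emit a `<polygon>` with points (Y-flipped): 38.49,100.35 122.78,9.44 194.13,60.87.

<svg xmlns="http://www.w3.org/2000/svg" width="282.89mm" height="176.16mm" viewBox="0 0 282.89 176.16">
  <polygon points="234.06,22.09 256.49,51.55 251.52,88.25 222.06,110.68 185.36,105.71 162.93,76.25 167.90,39.55 197.36,17.12" fill="none" stroke="#008000"/>
  <polygon points="38.49,100.35 122.78,9.44 194.13,60.87" fill="none" stroke="#ff0000"/>
</svg>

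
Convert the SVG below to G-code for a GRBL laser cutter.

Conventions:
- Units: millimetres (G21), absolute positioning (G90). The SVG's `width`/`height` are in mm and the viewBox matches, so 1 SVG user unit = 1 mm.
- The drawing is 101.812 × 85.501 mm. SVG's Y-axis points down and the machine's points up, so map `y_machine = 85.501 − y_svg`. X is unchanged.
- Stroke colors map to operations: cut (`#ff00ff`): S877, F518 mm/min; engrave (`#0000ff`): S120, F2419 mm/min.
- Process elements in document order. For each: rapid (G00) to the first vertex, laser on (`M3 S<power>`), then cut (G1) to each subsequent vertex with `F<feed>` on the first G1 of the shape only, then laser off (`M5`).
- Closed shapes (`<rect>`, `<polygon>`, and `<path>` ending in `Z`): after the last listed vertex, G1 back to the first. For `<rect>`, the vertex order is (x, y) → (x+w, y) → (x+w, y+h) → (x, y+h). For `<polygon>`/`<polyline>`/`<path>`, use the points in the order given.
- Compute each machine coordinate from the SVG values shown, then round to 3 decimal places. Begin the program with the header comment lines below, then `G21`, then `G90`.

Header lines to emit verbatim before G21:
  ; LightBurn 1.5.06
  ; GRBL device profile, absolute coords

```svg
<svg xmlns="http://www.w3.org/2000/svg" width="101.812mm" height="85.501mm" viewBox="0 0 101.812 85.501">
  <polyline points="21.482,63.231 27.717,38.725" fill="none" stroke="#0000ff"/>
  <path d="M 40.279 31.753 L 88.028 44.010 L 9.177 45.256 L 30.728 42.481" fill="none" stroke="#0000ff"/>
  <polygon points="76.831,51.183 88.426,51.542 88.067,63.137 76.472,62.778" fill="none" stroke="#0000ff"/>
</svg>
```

; LightBurn 1.5.06
; GRBL device profile, absolute coords
G21
G90
G00 X21.482 Y22.270
M3 S120
G1 X27.717 Y46.776 F2419
M5
G00 X40.279 Y53.748
M3 S120
G1 X88.028 Y41.491 F2419
G1 X9.177 Y40.245
G1 X30.728 Y43.020
M5
G00 X76.831 Y34.318
M3 S120
G1 X88.426 Y33.959 F2419
G1 X88.067 Y22.364
G1 X76.472 Y22.723
G1 X76.831 Y34.318
M5

Since the viewBox matches the mm dimensions, user units are millimetres directly. The only transform is the Y-flip y_m = 85.501 − y_svg.

Shape 1 is a line segment drawn with `<polyline>`. Its stroke #0000ff means engrave at S120, F2419. After flipping Y the toolpath is (21.482,22.270) → (27.717,46.776).

Shape 2 is a open polyline drawn with `<path>`. Its stroke #0000ff means engrave at S120, F2419. After flipping Y the toolpath is (40.279,53.748) → (88.028,41.491) → (9.177,40.245) → (30.728,43.020).

Shape 3 is a regular polygon drawn with `<polygon>`. Its stroke #0000ff means engrave at S120, F2419. After flipping Y the toolpath is (76.831,34.318) → (88.426,33.959) → (88.067,22.364) → (76.472,22.723) → (76.831,34.318), returning to the start.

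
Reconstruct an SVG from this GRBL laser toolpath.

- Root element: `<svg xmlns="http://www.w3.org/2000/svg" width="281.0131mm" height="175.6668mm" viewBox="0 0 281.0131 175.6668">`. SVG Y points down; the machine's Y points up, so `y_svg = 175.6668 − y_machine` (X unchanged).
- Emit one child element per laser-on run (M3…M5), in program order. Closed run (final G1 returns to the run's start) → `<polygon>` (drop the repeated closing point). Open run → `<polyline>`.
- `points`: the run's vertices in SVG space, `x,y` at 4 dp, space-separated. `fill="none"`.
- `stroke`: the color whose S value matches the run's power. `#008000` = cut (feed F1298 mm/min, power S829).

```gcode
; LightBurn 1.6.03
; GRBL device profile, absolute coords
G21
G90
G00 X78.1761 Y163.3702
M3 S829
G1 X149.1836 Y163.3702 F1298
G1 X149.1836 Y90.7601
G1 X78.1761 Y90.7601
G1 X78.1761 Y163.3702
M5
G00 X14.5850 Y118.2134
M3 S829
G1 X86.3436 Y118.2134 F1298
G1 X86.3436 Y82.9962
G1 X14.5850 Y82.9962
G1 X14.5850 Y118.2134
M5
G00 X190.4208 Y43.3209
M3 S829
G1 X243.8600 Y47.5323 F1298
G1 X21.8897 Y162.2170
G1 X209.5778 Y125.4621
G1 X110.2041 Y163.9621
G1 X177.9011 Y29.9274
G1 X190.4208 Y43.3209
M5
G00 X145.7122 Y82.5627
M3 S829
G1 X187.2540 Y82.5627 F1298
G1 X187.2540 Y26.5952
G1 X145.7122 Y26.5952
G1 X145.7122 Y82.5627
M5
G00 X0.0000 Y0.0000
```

<svg xmlns="http://www.w3.org/2000/svg" width="281.0131mm" height="175.6668mm" viewBox="0 0 281.0131 175.6668">
  <polygon points="78.1761,12.2966 149.1836,12.2966 149.1836,84.9067 78.1761,84.9067" fill="none" stroke="#008000"/>
  <polygon points="14.5850,57.4534 86.3436,57.4534 86.3436,92.6706 14.5850,92.6706" fill="none" stroke="#008000"/>
  <polygon points="190.4208,132.3459 243.8600,128.1345 21.8897,13.4498 209.5778,50.2047 110.2041,11.7047 177.9011,145.7394" fill="none" stroke="#008000"/>
  <polygon points="145.7122,93.1041 187.2540,93.1041 187.2540,149.0716 145.7122,149.0716" fill="none" stroke="#008000"/>
</svg>

Each laser-on run becomes one SVG element. Flip Y back into SVG space with y_svg = 175.6668 − y_machine. Every run uses S829, so all elements get stroke `#008000` (cut).

Run 1: The run returns to its start, so emit a `<polygon>` with points (Y-flipped): 78.1761,12.2966 149.1836,12.2966 149.1836,84.9067 78.1761,84.9067.

Run 2: The run returns to its start, so emit a `<polygon>` with points (Y-flipped): 14.5850,57.4534 86.3436,57.4534 86.3436,92.6706 14.5850,92.6706.

Run 3: The run returns to its start, so emit a `<polygon>` with points (Y-flipped): 190.4208,132.3459 243.8600,128.1345 21.8897,13.4498 209.5778,50.2047 110.2041,11.7047 177.9011,145.7394.

Run 4: The run returns to its start, so emit a `<polygon>` with points (Y-flipped): 145.7122,93.1041 187.2540,93.1041 187.2540,149.0716 145.7122,149.0716.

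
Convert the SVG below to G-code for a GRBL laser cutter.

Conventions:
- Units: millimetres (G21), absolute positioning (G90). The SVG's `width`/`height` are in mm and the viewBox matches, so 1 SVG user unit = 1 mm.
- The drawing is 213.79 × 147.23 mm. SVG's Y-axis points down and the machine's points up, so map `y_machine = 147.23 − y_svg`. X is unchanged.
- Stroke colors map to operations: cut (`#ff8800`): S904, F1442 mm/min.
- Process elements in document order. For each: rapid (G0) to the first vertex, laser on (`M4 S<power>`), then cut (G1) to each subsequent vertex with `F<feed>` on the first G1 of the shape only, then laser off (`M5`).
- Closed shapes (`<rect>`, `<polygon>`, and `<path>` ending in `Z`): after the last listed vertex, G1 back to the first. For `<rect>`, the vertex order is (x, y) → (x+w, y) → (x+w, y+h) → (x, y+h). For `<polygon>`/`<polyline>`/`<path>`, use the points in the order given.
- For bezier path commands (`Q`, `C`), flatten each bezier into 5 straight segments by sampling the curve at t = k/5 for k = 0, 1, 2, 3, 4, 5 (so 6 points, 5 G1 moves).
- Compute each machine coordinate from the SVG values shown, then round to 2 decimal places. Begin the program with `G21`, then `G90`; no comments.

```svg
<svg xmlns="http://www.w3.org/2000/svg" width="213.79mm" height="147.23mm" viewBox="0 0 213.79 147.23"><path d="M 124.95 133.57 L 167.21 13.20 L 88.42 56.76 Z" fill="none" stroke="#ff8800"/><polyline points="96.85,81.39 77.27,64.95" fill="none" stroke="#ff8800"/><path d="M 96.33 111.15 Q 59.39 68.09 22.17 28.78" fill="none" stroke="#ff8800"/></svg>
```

G21
G90
G0 X124.95 Y13.66
M4 S904
G1 X167.21 Y134.03 F1442
G1 X88.42 Y90.47
G1 X124.95 Y13.66
M5
G0 X96.85 Y65.84
M4 S904
G1 X77.27 Y82.28 F1442
M5
G0 X96.33 Y36.08
M4 S904
G1 X81.54 Y53.15 F1442
G1 X66.73 Y69.93
G1 X51.90 Y86.40
G1 X37.05 Y102.58
G1 X22.17 Y118.45
M5

1 u = 1 mm; y_m = 147.23 − y.

[1] `<path>` closed polygon, #ff8800→cut S904 F1442: (124.95,13.66) → (167.21,134.03) → (88.42,90.47) → (124.95,13.66) (closed)

[2] `<polyline>` line segment, #ff8800→cut S904 F1442: (96.85,65.84) → (77.27,82.28)

[3] `<path>` quadratic bezier, #ff8800→cut S904 F1442: (96.33,36.08) → (81.54,53.15) → (66.73,69.93) → (51.90,86.40) → (37.05,102.58) → (22.17,118.45)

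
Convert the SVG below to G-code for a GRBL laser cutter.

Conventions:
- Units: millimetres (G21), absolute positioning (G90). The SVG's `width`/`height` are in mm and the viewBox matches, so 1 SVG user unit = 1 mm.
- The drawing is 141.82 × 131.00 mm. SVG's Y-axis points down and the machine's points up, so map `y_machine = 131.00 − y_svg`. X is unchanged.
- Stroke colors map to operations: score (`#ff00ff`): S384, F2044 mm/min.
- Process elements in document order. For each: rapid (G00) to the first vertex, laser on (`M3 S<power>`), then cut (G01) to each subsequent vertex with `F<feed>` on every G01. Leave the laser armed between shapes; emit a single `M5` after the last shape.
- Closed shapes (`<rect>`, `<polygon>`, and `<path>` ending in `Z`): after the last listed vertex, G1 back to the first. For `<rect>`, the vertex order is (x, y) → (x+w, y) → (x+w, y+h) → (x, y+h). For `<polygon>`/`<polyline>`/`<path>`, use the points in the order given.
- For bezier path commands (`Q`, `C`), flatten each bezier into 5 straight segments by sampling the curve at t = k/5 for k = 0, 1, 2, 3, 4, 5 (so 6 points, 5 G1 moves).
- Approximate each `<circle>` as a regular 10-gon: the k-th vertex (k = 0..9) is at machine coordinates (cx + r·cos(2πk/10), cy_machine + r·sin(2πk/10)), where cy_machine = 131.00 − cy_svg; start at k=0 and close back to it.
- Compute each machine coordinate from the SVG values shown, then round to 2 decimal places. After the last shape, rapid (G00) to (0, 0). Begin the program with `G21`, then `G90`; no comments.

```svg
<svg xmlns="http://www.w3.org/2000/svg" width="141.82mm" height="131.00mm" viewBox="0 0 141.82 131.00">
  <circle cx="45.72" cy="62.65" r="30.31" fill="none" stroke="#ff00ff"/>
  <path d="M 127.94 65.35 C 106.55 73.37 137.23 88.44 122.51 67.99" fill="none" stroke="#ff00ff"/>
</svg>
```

G21
G90
G00 X76.03 Y68.35
M3 S384
G01 X70.24 Y86.17 F2044
G01 X55.09 Y97.18 F2044
G01 X36.35 Y97.18 F2044
G01 X21.20 Y86.17 F2044
G01 X15.41 Y68.35 F2044
G01 X21.20 Y50.53 F2044
G01 X36.35 Y39.52 F2044
G01 X55.09 Y39.52 F2044
G01 X70.24 Y50.53 F2044
G01 X76.03 Y68.35 F2044
G00 X127.94 Y65.65
M3 S384
G01 X120.57 Y60.33 F2044
G01 X121.03 Y55.37 F2044
G01 X124.62 Y52.80 F2044
G01 X126.67 Y54.66 F2044
G01 X122.51 Y63.01 F2044
M5
G00 X0.00 Y0.00

viewBox `0 0 141.82 131.00` with mm width/height → 1 unit = 1 mm. Flip: y_m = 131.00 − y_svg.

**Shape 1** — `<circle>` circle, stroke `#ff00ff` → score (S384, F2044). Machine vertices: (76.03,68.35) → (70.24,86.17) → (55.09,97.18) → (36.35,97.18) → (21.20,86.17) → (15.41,68.35) → (21.20,50.53) → (36.35,39.52) → (55.09,39.52) → (70.24,50.53) → (76.03,68.35). Closed: final G1 returns to the first vertex.

**Shape 2** — `<path>` cubic bezier, stroke `#ff00ff` → score (S384, F2044). Control points (SVG): P0=(127.94,65.35), P1=(106.55,73.37), P2=(137.23,88.44), P3=(122.51,67.99); sampled at t=k/5. Machine vertices: (127.94,65.65) → (120.57,60.33) → (121.03,55.37) → (124.62,52.80) → (126.67,54.66) → (122.51,63.01). Open path.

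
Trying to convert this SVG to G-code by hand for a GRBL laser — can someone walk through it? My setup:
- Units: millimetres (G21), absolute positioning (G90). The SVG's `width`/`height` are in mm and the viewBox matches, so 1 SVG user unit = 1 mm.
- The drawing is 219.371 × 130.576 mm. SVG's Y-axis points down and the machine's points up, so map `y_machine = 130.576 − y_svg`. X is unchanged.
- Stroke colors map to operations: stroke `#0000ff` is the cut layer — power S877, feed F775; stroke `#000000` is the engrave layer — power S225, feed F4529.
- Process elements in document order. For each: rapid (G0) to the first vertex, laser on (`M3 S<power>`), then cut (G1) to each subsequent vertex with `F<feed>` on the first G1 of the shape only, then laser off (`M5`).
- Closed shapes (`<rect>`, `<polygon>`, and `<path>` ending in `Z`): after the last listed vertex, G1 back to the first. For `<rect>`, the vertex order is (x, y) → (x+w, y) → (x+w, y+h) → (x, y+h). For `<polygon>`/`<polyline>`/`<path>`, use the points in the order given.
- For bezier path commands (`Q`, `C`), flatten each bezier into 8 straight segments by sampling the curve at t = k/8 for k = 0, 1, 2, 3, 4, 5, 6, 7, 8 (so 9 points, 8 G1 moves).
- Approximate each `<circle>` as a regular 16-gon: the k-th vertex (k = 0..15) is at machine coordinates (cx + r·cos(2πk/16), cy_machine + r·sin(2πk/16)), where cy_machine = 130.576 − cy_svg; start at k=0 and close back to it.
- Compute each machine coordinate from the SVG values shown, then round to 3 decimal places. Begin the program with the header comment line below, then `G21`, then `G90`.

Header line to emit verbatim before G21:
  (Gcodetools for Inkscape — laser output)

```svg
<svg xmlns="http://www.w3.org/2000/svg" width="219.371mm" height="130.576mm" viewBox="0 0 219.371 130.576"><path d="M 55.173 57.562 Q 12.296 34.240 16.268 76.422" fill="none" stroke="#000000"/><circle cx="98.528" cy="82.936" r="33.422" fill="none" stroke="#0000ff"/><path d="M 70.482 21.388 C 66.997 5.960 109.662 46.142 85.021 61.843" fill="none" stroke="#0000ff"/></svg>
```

viewBox `0 0 219.371 130.576` with mm width/height → 1 unit = 1 mm. Flip: y_m = 130.576 − y_svg.

**Shape 1** — `<path>` quadratic bezier, stroke `#000000` → engrave (S225, F4529). Control points (SVG): P0=(55.173,57.562), P1=(12.296,34.240), P2=(16.268,76.422); sampled at t=k/8. Machine vertices: (55.173,73.014) → (45.186,77.821) → (36.663,80.581) → (29.603,81.294) → (24.008,79.960) → (19.877,76.579) → (17.210,71.151) → (16.007,63.676) → (16.268,54.154). Open path.

**Shape 2** — `<circle>` circle, stroke `#0000ff` → cut (S877, F775). Machine vertices: (131.950,47.640) → (129.406,60.430) → (122.161,71.273) → (111.318,78.518) → (98.528,81.062) → (85.738,78.518) → (74.895,71.273) → (67.650,60.430) → (65.106,47.640) → (67.650,34.850) → (74.895,24.007) → (85.738,16.762) → (98.528,14.218) → (111.318,16.762) → (122.161,24.007) → (129.406,34.850) → (131.950,47.640). Closed: final G1 returns to the first vertex.

**Shape 3** — `<path>` cubic bezier, stroke `#0000ff` → cut (S877, F775). Control points (SVG): P0=(70.482,21.388), P1=(66.997,5.960), P2=(109.662,46.142), P3=(85.021,61.843); sampled at t=k/8. Machine vertices: (70.482,109.188) → (71.117,112.523) → (74.749,111.584) → (80.048,107.308) → (85.685,100.634) → (90.330,92.501) → (92.655,83.848) → (91.328,75.612) → (85.021,68.733). Open path.

(Gcodetools for Inkscape — laser output)
G21
G90
G0 X55.173 Y73.014
M3 S225
G1 X45.186 Y77.821 F4529
G1 X36.663 Y80.581
G1 X29.603 Y81.294
G1 X24.008 Y79.960
G1 X19.877 Y76.579
G1 X17.210 Y71.151
G1 X16.007 Y63.676
G1 X16.268 Y54.154
M5
G0 X131.950 Y47.640
M3 S877
G1 X129.406 Y60.430 F775
G1 X122.161 Y71.273
G1 X111.318 Y78.518
G1 X98.528 Y81.062
G1 X85.738 Y78.518
G1 X74.895 Y71.273
G1 X67.650 Y60.430
G1 X65.106 Y47.640
G1 X67.650 Y34.850
G1 X74.895 Y24.007
G1 X85.738 Y16.762
G1 X98.528 Y14.218
G1 X111.318 Y16.762
G1 X122.161 Y24.007
G1 X129.406 Y34.850
G1 X131.950 Y47.640
M5
G0 X70.482 Y109.188
M3 S877
G1 X71.117 Y112.523 F775
G1 X74.749 Y111.584
G1 X80.048 Y107.308
G1 X85.685 Y100.634
G1 X90.330 Y92.501
G1 X92.655 Y83.848
G1 X91.328 Y75.612
G1 X85.021 Y68.733
M5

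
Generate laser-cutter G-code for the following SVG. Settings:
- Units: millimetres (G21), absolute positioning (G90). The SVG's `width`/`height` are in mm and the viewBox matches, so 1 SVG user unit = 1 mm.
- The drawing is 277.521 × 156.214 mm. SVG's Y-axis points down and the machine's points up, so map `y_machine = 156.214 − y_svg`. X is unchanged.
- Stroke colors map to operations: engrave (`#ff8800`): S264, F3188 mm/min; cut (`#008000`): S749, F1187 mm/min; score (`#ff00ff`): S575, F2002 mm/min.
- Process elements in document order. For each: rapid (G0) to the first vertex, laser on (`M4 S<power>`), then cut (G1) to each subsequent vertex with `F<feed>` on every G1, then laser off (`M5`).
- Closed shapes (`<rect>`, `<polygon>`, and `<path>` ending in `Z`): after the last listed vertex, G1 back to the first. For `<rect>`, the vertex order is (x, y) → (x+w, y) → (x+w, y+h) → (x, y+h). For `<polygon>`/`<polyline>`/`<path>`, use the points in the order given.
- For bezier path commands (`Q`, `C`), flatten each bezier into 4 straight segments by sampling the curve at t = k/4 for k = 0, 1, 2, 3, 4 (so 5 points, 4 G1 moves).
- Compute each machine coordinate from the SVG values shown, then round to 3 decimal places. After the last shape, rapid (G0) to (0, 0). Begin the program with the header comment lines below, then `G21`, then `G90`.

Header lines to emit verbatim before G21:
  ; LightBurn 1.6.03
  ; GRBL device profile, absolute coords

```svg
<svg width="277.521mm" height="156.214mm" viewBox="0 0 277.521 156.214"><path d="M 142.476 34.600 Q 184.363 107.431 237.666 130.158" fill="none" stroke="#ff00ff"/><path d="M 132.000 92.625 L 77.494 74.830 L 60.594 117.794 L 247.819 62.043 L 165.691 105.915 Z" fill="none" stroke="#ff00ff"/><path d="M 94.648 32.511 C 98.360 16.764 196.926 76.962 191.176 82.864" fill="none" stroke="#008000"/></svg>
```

; LightBurn 1.6.03
; GRBL device profile, absolute coords
G21
G90
G0 X142.476 Y121.614
M4 S575
G1 X164.133 Y88.330 F2002
G1 X187.217 Y61.309 F2002
G1 X211.728 Y40.551 F2002
G1 X237.666 Y26.056 F2002
M5
G0 X132.000 Y63.589
M4 S575
G1 X77.494 Y81.384 F2002
G1 X60.594 Y38.420 F2002
G1 X247.819 Y94.171 F2002
G1 X165.691 Y50.299 F2002
G1 X132.000 Y63.589 F2002
M5
G0 X94.648 Y123.703
M4 S749
G1 X112.105 Y123.309 F1187
G1 X146.460 Y106.645 F1187
G1 X179.041 Y85.922 F1187
G1 X191.176 Y73.350 F1187
M5
G0 X0.000 Y0.000

1 u = 1 mm; y_m = 156.214 − y.

[1] `<path>` quadratic bezier, #ff00ff→score S575 F2002: (142.476,121.614) → (164.133,88.330) → (187.217,61.309) → (211.728,40.551) → (237.666,26.056)

[2] `<path>` closed polygon, #ff00ff→score S575 F2002: (132.000,63.589) → (77.494,81.384) → (60.594,38.420) → (247.819,94.171) → (165.691,50.299) → (132.000,63.589) (closed)

[3] `<path>` cubic bezier, #008000→cut S749 F1187: (94.648,123.703) → (112.105,123.309) → (146.460,106.645) → (179.041,85.922) → (191.176,73.350)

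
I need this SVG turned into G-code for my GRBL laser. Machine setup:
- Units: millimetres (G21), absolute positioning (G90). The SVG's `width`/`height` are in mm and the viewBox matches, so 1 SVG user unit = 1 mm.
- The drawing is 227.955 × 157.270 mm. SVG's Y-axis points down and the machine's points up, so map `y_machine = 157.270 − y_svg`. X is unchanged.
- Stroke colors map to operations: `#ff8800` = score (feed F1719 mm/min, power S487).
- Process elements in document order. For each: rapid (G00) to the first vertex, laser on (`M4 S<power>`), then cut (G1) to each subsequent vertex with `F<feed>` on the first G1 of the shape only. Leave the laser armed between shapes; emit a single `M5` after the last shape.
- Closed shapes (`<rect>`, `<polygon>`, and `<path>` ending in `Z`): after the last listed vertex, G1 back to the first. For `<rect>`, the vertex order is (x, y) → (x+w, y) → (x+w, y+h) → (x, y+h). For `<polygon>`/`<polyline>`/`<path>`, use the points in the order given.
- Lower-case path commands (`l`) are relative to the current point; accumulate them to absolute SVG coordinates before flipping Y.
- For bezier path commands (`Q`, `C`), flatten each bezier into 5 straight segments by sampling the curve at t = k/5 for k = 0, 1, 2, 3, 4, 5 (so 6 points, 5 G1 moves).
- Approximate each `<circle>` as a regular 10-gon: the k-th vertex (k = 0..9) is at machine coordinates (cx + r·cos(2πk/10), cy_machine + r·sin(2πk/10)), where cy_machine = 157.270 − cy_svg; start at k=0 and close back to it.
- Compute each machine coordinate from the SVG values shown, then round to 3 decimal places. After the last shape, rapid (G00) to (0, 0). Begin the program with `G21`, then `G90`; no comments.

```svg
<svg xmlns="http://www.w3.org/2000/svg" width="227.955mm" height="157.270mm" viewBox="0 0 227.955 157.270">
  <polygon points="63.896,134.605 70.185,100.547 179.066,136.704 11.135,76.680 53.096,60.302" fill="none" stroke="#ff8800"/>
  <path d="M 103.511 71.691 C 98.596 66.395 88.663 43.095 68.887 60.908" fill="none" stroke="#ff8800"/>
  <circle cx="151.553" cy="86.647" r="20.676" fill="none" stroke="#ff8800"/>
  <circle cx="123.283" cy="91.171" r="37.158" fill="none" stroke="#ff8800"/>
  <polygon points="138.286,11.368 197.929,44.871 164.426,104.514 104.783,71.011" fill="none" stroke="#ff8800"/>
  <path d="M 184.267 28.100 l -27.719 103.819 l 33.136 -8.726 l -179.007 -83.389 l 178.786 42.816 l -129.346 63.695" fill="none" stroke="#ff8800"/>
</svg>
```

1 u = 1 mm; y_m = 157.270 − y.

[1] `<polygon>` closed polygon, #ff8800→score S487 F1719: (63.896,22.665) → (70.185,56.723) → (179.066,20.566) → (11.135,80.590) → (53.096,96.968) → (63.896,22.665) (closed)

[2] `<path>` cubic bezier, #ff8800→score S487 F1719: (103.511,85.579) → (99.921,90.444) → (94.896,96.793) → (88.202,101.787) → (79.610,102.589) → (68.887,96.362)

[3] `<circle>` circle, #ff8800→score S487 F1719: (172.229,70.623) → (168.280,82.776) → (157.942,90.287) → (145.164,90.287) → (134.826,82.776) → (130.877,70.623) → (134.826,58.470) → (145.164,50.959) → (157.942,50.959) → (168.280,58.470) → (172.229,70.623) (closed)

[4] `<circle>` circle, #ff8800→score S487 F1719: (160.441,66.099) → (153.344,87.940) → (134.765,101.438) → (111.801,101.438) → (93.222,87.940) → (86.125,66.099) → (93.222,44.258) → (111.801,30.760) → (134.765,30.760) → (153.344,44.258) → (160.441,66.099) (closed)

[5] `<polygon>` regular polygon, #ff8800→score S487 F1719: (138.286,145.902) → (197.929,112.399) → (164.426,52.756) → (104.783,86.259) → (138.286,145.902) (closed)

[6] `<path>` open polyline, #ff8800→score S487 F1719: (184.267,129.170) → (156.548,25.351) → (189.684,34.077) → (10.677,117.466) → (189.463,74.650) → (60.117,10.955)

G21
G90
G00 X63.896 Y22.665
M4 S487
G1 X70.185 Y56.723 F1719
G1 X179.066 Y20.566
G1 X11.135 Y80.590
G1 X53.096 Y96.968
G1 X63.896 Y22.665
G00 X103.511 Y85.579
M4 S487
G1 X99.921 Y90.444 F1719
G1 X94.896 Y96.793
G1 X88.202 Y101.787
G1 X79.610 Y102.589
G1 X68.887 Y96.362
G00 X172.229 Y70.623
M4 S487
G1 X168.280 Y82.776 F1719
G1 X157.942 Y90.287
G1 X145.164 Y90.287
G1 X134.826 Y82.776
G1 X130.877 Y70.623
G1 X134.826 Y58.470
G1 X145.164 Y50.959
G1 X157.942 Y50.959
G1 X168.280 Y58.470
G1 X172.229 Y70.623
G00 X160.441 Y66.099
M4 S487
G1 X153.344 Y87.940 F1719
G1 X134.765 Y101.438
G1 X111.801 Y101.438
G1 X93.222 Y87.940
G1 X86.125 Y66.099
G1 X93.222 Y44.258
G1 X111.801 Y30.760
G1 X134.765 Y30.760
G1 X153.344 Y44.258
G1 X160.441 Y66.099
G00 X138.286 Y145.902
M4 S487
G1 X197.929 Y112.399 F1719
G1 X164.426 Y52.756
G1 X104.783 Y86.259
G1 X138.286 Y145.902
G00 X184.267 Y129.170
M4 S487
G1 X156.548 Y25.351 F1719
G1 X189.684 Y34.077
G1 X10.677 Y117.466
G1 X189.463 Y74.650
G1 X60.117 Y10.955
M5
G00 X0.000 Y0.000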